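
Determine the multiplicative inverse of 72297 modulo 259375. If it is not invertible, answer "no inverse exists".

Extended Euclidean algorithm:
259375 = 3*72297 + 42484
72297 = 1*42484 + 29813
42484 = 1*29813 + 12671
29813 = 2*12671 + 4471
12671 = 2*4471 + 3729
4471 = 1*3729 + 742
3729 = 5*742 + 19
742 = 39*19 + 1
19 = 19*1 + 0
gcd = 1, so the inverse exists. Back-substitute:
1 = 742 − 39·19
1 = −39·3729 + 196·742
1 = 196·4471 − 235·3729
1 = −235·12671 + 666·4471
1 = 666·29813 − 1567·12671
1 = −1567·42484 + 2233·29813
1 = 2233·72297 − 3800·42484
1 = −3800·259375 + 13633·72297
So 72297·13633 ≡ 1 (mod 259375).

13633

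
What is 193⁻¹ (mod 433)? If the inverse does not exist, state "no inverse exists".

gcd(433, 193) by repeated division:
433 = 2×193 + 47
193 = 4×47 + 5
47 = 9×5 + 2
5 = 2×2 + 1
2 = 2×1 + 0
The gcd is 1. Working backward:
1 = 5 − 2·2
1 = −2·47 + 19·5
1 = 19·193 − 78·47
1 = −78·433 + 175·193
So 193·175 ≡ 1 (mod 433).

175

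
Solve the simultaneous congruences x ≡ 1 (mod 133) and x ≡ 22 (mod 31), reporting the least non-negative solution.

Write x = 1 + 133·k. Then 133·k ≡ 22 − 1 ≡ 21 (mod 31).
Need 133⁻¹ mod 31. Extended Euclid on (31, 9):
31 = 3*9 + 4
9 = 2*4 + 1
4 = 4*1 + 0
Back-substitute:
1 = 9 − 2·4
1 = −2·31 + 7·9
133⁻¹ ≡ 7 (mod 31), so k ≡ 7·21 ≡ 23 (mod 31).
x = 1 + 133·23 = 3060.

3060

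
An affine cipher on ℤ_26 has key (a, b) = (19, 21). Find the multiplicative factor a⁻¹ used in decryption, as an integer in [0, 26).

11

gcd(26, 19) by repeated division:
26 = 1×19 + 7
19 = 2×7 + 5
7 = 1×5 + 2
5 = 2×2 + 1
2 = 2×1 + 0
gcd = 1, so the inverse exists. Back-substitute:
1 = 5 − 2·2
1 = −2·7 + 3·5
1 = 3·19 − 8·7
1 = −8·26 + 11·19
So 19·11 ≡ 1 (mod 26).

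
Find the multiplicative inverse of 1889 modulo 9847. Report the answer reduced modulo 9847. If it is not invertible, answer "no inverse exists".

Apply the Euclidean algorithm to 9847 and 1889:
9847 = 5*1889 + 402
1889 = 4*402 + 281
402 = 1*281 + 121
281 = 2*121 + 39
121 = 3*39 + 4
39 = 9*4 + 3
4 = 1*3 + 1
3 = 3*1 + 0
Since gcd(1889, 9847) = 1, back-substitute to write 1 as a combination:
1 = 4 − 3
1 = −39 + 10·4
1 = 10·121 − 31·39
1 = −31·281 + 72·121
1 = 72·402 − 103·281
1 = −103·1889 + 484·402
1 = 484·9847 − 2523·1889
Thus 1889·(-2523) ≡ 1 (mod 9847); reducing, -2523 mod 9847 = 7324.

7324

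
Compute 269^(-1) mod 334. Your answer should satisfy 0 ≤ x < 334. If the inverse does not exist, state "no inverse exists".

149

Extended Euclidean algorithm:
334 = 1*269 + 65
269 = 4*65 + 9
65 = 7*9 + 2
9 = 4*2 + 1
2 = 2*1 + 0
Since gcd(269, 334) = 1, back-substitute to write 1 as a combination:
1 = 9 − 4·2
1 = −4·65 + 29·9
1 = 29·269 − 120·65
1 = −120·334 + 149·269
So 269·149 ≡ 1 (mod 334).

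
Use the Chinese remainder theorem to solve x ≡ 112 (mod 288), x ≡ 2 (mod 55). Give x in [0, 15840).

112

Write x = 112 + 288·k. Then 288·k ≡ 2 − 112 ≡ 0 (mod 55).
Need 288⁻¹ mod 55. Extended Euclid on (55, 13):
55 = 4·13 + 3
13 = 4·3 + 1
3 = 3·1 + 0
Back-substitute:
1 = 13 − 4·3
1 = −4·55 + 17·13
288⁻¹ ≡ 17 (mod 55), so k ≡ 17·0 ≡ 0 (mod 55).
x = 112 + 288·0 = 112.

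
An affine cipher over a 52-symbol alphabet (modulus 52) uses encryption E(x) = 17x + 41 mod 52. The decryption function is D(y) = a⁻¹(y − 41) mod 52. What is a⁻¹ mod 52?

Run Euclid on (52, 17):
52 = 3*17 + 1
17 = 17*1 + 0
The gcd is 1. Working backward:
1 = 52 − 3·17
Hence 17⁻¹ ≡ -3 ≡ 49 (mod 52).

49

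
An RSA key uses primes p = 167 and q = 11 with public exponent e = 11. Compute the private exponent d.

151

φ(n) = (p−1)(q−1) = 166·10 = 1660.
Need d with 11·d ≡ 1 (mod 1660). Apply the extended Euclidean algorithm:
1660 = 150·11 + 10
11 = 1·10 + 1
10 = 10·1 + 0
Back-substitute:
1 = 11 − 10
1 = −1660 + 151·11
So 11·151 ≡ 1 (mod 1660), hence d = 151.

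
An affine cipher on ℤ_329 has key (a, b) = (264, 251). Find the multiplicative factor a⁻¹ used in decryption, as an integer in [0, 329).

Run Euclid on (329, 264):
329 = 1*264 + 65
264 = 4*65 + 4
65 = 16*4 + 1
4 = 4*1 + 0
The gcd is 1. Working backward:
1 = 65 − 16·4
1 = −16·264 + 65·65
1 = 65·329 − 81·264
Thus 264·(-81) ≡ 1 (mod 329); reducing, -81 mod 329 = 248.

248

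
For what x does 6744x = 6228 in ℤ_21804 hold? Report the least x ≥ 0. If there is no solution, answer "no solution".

321

First find gcd(6744, 21804):
21804 = 3·6744 + 1572
6744 = 4·1572 + 456
1572 = 3·456 + 204
456 = 2·204 + 48
204 = 4·48 + 12
48 = 4·12 + 0
gcd = 12 and 12 | 6228, so solutions exist. Divide through by 12: 562x ≡ 519 (mod 1817).
Now find 562⁻¹ mod 1817:
1817 = 3×562 + 131
562 = 4×131 + 38
131 = 3×38 + 17
38 = 2×17 + 4
17 = 4×4 + 1
4 = 4×1 + 0
Back-substitute:
1 = 17 − 4·4
1 = −4·38 + 9·17
1 = 9·131 − 31·38
1 = −31·562 + 133·131
1 = 133·1817 − 430·562
So 562·(-430) ≡ 1 (mod 1817), i.e. 562⁻¹ ≡ 1387.
Then x ≡ 1387·519 ≡ 321 (mod 1817); the smallest non-negative solution is x = 321.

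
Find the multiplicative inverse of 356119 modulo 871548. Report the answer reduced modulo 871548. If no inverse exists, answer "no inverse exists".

Run Euclid on (871548, 356119):
871548 = 2×356119 + 159310
356119 = 2×159310 + 37499
159310 = 4×37499 + 9314
37499 = 4×9314 + 243
9314 = 38×243 + 80
243 = 3×80 + 3
80 = 26×3 + 2
3 = 1×2 + 1
2 = 2×1 + 0
gcd = 1, so the inverse exists. Back-substitute:
1 = 3 − 2
1 = −80 + 27·3
1 = 27·243 − 82·80
1 = −82·9314 + 3143·243
1 = 3143·37499 − 12654·9314
1 = −12654·159310 + 53759·37499
1 = 53759·356119 − 120172·159310
1 = −120172·871548 + 294103·356119
So 356119·294103 ≡ 1 (mod 871548).

294103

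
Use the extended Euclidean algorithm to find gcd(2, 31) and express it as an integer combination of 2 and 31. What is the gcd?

Euclidean algorithm:
31 = 15*2 + 1
2 = 2*1 + 0
gcd(2, 31) = 1.
Working backward:
1 = 31 − 15·2
So 1 = (1)·31 + (-15)·2.

1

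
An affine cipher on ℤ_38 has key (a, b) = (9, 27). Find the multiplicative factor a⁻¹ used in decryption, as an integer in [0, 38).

Extended Euclidean algorithm:
38 = 4*9 + 2
9 = 4*2 + 1
2 = 2*1 + 0
Since gcd(9, 38) = 1, back-substitute to write 1 as a combination:
1 = 9 − 4·2
1 = −4·38 + 17·9
So 9·17 ≡ 1 (mod 38).

17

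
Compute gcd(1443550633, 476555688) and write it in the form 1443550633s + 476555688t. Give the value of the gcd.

7

Apply Euclid's algorithm to 1443550633 and 476555688:
1443550633 = 3·476555688 + 13883569
476555688 = 34·13883569 + 4514342
13883569 = 3·4514342 + 340543
4514342 = 13·340543 + 87283
340543 = 3·87283 + 78694
87283 = 1·78694 + 8589
78694 = 9·8589 + 1393
8589 = 6·1393 + 231
1393 = 6·231 + 7
231 = 33·7 + 0
gcd(1443550633, 476555688) = 7.
Back-substituting:
7 = 1393 − 6·231
7 = −6·8589 + 37·1393
7 = 37·78694 − 339·8589
7 = −339·87283 + 376·78694
7 = 376·340543 − 1467·87283
7 = −1467·4514342 + 19447·340543
7 = 19447·13883569 − 59808·4514342
7 = −59808·476555688 + 2052919·13883569
7 = 2052919·1443550633 − 6218565·476555688
So 7 = (2052919)·1443550633 + (-6218565)·476555688.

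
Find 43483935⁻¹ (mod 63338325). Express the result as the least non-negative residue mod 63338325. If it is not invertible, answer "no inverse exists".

Euclidean algorithm on 63338325, 43483935:
63338325 = 1·43483935 + 19854390
43483935 = 2·19854390 + 3775155
19854390 = 5·3775155 + 978615
3775155 = 3·978615 + 839310
978615 = 1·839310 + 139305
839310 = 6·139305 + 3480
139305 = 40·3480 + 105
3480 = 33·105 + 15
105 = 7·15 + 0
The gcd is 15, not 1, hence no inverse exists.

no inverse exists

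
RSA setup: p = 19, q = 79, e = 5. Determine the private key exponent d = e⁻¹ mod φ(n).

281

φ(n) = (p−1)(q−1) = 18·78 = 1404.
Need d with 5·d ≡ 1 (mod 1404). Apply the extended Euclidean algorithm:
1404 = 280×5 + 4
5 = 1×4 + 1
4 = 4×1 + 0
Back-substitute:
1 = 5 − 4
1 = −1404 + 281·5
So 5·281 ≡ 1 (mod 1404), hence d = 281.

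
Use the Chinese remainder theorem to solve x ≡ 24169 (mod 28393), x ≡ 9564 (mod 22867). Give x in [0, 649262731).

Write x = 24169 + 28393·k. Then 28393·k ≡ 9564 − 24169 ≡ 8262 (mod 22867).
Need 28393⁻¹ mod 22867. Extended Euclid on (22867, 5526):
22867 = 4*5526 + 763
5526 = 7*763 + 185
763 = 4*185 + 23
185 = 8*23 + 1
23 = 23*1 + 0
Back-substitute:
1 = 185 − 8·23
1 = −8·763 + 33·185
1 = 33·5526 − 239·763
1 = −239·22867 + 989·5526
28393⁻¹ ≡ 989 (mod 22867), so k ≡ 989·8262 ≡ 7599 (mod 22867).
x = 24169 + 28393·7599 = 215782576.

215782576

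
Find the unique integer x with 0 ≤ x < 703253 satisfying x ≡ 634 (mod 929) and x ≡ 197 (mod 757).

493004

Write x = 634 + 929·k. Then 929·k ≡ 197 − 634 ≡ 320 (mod 757).
Need 929⁻¹ mod 757. Extended Euclid on (757, 172):
757 = 4*172 + 69
172 = 2*69 + 34
69 = 2*34 + 1
34 = 34*1 + 0
Back-substitute:
1 = 69 − 2·34
1 = −2·172 + 5·69
1 = 5·757 − 22·172
929⁻¹ ≡ 735 (mod 757), so k ≡ 735·320 ≡ 530 (mod 757).
x = 634 + 929·530 = 493004.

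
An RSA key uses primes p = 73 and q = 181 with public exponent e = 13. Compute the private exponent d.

997

φ(n) = (p−1)(q−1) = 72·180 = 12960.
Need d with 13·d ≡ 1 (mod 12960). Apply the extended Euclidean algorithm:
12960 = 996×13 + 12
13 = 1×12 + 1
12 = 12×1 + 0
Back-substitute:
1 = 13 − 12
1 = −12960 + 997·13
So 13·997 ≡ 1 (mod 12960), hence d = 997.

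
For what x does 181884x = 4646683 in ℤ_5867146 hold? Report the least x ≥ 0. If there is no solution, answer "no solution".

gcd(181884, 5867146):
5867146 = 32*181884 + 46858
181884 = 3*46858 + 41310
46858 = 1*41310 + 5548
41310 = 7*5548 + 2474
5548 = 2*2474 + 600
2474 = 4*600 + 74
600 = 8*74 + 8
74 = 9*8 + 2
8 = 4*2 + 0
gcd = 2, but 2 ∤ 4646683, so the congruence has no solution.

no solution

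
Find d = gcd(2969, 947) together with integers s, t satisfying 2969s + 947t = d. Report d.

1

Apply Euclid's algorithm to 2969 and 947:
2969 = 3·947 + 128
947 = 7·128 + 51
128 = 2·51 + 26
51 = 1·26 + 25
26 = 1·25 + 1
25 = 25·1 + 0
gcd(2969, 947) = 1.
Working backward:
1 = 26 − 25
1 = −51 + 2·26
1 = 2·128 − 5·51
1 = −5·947 + 37·128
1 = 37·2969 − 116·947
So 1 = (37)·2969 + (-116)·947.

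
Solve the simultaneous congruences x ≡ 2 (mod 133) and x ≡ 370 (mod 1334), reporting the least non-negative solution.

55064

Write x = 2 + 133·k. Then 133·k ≡ 370 − 2 ≡ 368 (mod 1334).
Need 133⁻¹ mod 1334. Extended Euclid on (1334, 133):
1334 = 10×133 + 4
133 = 33×4 + 1
4 = 4×1 + 0
Back-substitute:
1 = 133 − 33·4
1 = −33·1334 + 331·133
133⁻¹ ≡ 331 (mod 1334), so k ≡ 331·368 ≡ 414 (mod 1334).
x = 2 + 133·414 = 55064.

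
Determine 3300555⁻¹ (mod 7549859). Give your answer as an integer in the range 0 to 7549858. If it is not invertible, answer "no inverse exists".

618918

gcd(7549859, 3300555) by repeated division:
7549859 = 2·3300555 + 948749
3300555 = 3·948749 + 454308
948749 = 2·454308 + 40133
454308 = 11·40133 + 12845
40133 = 3·12845 + 1598
12845 = 8·1598 + 61
1598 = 26·61 + 12
61 = 5·12 + 1
12 = 12·1 + 0
The gcd is 1. Working backward:
1 = 61 − 5·12
1 = −5·1598 + 131·61
1 = 131·12845 − 1053·1598
1 = −1053·40133 + 3290·12845
1 = 3290·454308 − 37243·40133
1 = −37243·948749 + 77776·454308
1 = 77776·3300555 − 270571·948749
1 = −270571·7549859 + 618918·3300555
So 3300555·618918 ≡ 1 (mod 7549859).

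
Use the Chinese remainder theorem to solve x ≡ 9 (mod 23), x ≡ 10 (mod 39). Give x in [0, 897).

Write x = 9 + 23·k. Then 23·k ≡ 10 − 9 ≡ 1 (mod 39).
Need 23⁻¹ mod 39. Extended Euclid on (39, 23):
39 = 1*23 + 16
23 = 1*16 + 7
16 = 2*7 + 2
7 = 3*2 + 1
2 = 2*1 + 0
Back-substitute:
1 = 7 − 3·2
1 = −3·16 + 7·7
1 = 7·23 − 10·16
1 = −10·39 + 17·23
23⁻¹ ≡ 17 (mod 39), so k ≡ 17·1 ≡ 17 (mod 39).
x = 9 + 23·17 = 400.

400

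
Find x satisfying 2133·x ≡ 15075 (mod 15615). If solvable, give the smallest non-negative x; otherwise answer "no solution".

First find gcd(2133, 15615):
15615 = 7·2133 + 684
2133 = 3·684 + 81
684 = 8·81 + 36
81 = 2·36 + 9
36 = 4·9 + 0
gcd = 9 and 9 | 15075, so solutions exist. Divide through by 9: 237x ≡ 1675 (mod 1735).
Now find 237⁻¹ mod 1735:
1735 = 7×237 + 76
237 = 3×76 + 9
76 = 8×9 + 4
9 = 2×4 + 1
4 = 4×1 + 0
Back-substitute:
1 = 9 − 2·4
1 = −2·76 + 17·9
1 = 17·237 − 53·76
1 = −53·1735 + 388·237
So 237⁻¹ ≡ 388 (mod 1735).
Then x ≡ 388·1675 ≡ 1010 (mod 1735); the smallest non-negative solution is x = 1010.

1010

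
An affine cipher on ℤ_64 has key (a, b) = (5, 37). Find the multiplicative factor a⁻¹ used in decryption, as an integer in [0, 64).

gcd(64, 5) by repeated division:
64 = 12×5 + 4
5 = 1×4 + 1
4 = 4×1 + 0
The gcd is 1. Working backward:
1 = 5 − 4
1 = −64 + 13·5
So 5·13 ≡ 1 (mod 64).

13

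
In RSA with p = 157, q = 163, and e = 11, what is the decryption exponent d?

4595

φ(n) = (p−1)(q−1) = 156·162 = 25272.
Need d with 11·d ≡ 1 (mod 25272). Apply the extended Euclidean algorithm:
25272 = 2297·11 + 5
11 = 2·5 + 1
5 = 5·1 + 0
Back-substitute:
1 = 11 − 2·5
1 = −2·25272 + 4595·11
So 11·4595 ≡ 1 (mod 25272), hence d = 4595.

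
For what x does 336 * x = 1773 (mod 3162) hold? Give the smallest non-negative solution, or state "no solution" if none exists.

gcd(336, 3162):
3162 = 9·336 + 138
336 = 2·138 + 60
138 = 2·60 + 18
60 = 3·18 + 6
18 = 3·6 + 0
gcd = 6, but 6 ∤ 1773, so the congruence has no solution.

no solution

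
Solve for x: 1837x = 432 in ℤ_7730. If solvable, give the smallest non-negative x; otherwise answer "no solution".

First find gcd(1837, 7730):
7730 = 4*1837 + 382
1837 = 4*382 + 309
382 = 1*309 + 73
309 = 4*73 + 17
73 = 4*17 + 5
17 = 3*5 + 2
5 = 2*2 + 1
2 = 2*1 + 0
gcd = 1, so a unique solution mod 7730 exists.
Back-substitute for the Bézout coefficients:
1 = 5 − 2·2
1 = −2·17 + 7·5
1 = 7·73 − 30·17
1 = −30·309 + 127·73
1 = 127·382 − 157·309
1 = −157·1837 + 755·382
1 = 755·7730 − 3177·1837
So 1837·(-3177) ≡ 1 (mod 7730), giving 1837⁻¹ ≡ 4553.
x ≡ 1837⁻¹·432 ≡ 4553·432 ≡ 3476 (mod 7730).

3476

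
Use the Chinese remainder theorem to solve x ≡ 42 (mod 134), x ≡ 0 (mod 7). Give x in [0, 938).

Write x = 42 + 134·k. Then 134·k ≡ 0 − 42 ≡ 0 (mod 7).
Need 134⁻¹ mod 7. Extended Euclid on (7, 1):
7 = 7*1 + 0
134⁻¹ ≡ 1 (mod 7), so k ≡ 1·0 ≡ 0 (mod 7).
x = 42 + 134·0 = 42.

42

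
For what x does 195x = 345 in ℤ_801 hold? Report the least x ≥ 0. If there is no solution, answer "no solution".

First find gcd(195, 801):
801 = 4×195 + 21
195 = 9×21 + 6
21 = 3×6 + 3
6 = 2×3 + 0
gcd = 3 and 3 | 345, so solutions exist. Divide through by 3: 65x ≡ 115 (mod 267).
Now find 65⁻¹ mod 267:
267 = 4*65 + 7
65 = 9*7 + 2
7 = 3*2 + 1
2 = 2*1 + 0
Back-substitute:
1 = 7 − 3·2
1 = −3·65 + 28·7
1 = 28·267 − 115·65
So 65·(-115) ≡ 1 (mod 267), i.e. 65⁻¹ ≡ 152.
Then x ≡ 152·115 ≡ 125 (mod 267); the smallest non-negative solution is x = 125.

125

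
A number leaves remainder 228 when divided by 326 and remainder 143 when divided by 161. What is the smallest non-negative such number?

Write x = 228 + 326·k. Then 326·k ≡ 143 − 228 ≡ 76 (mod 161).
Need 326⁻¹ mod 161. Extended Euclid on (161, 4):
161 = 40×4 + 1
4 = 4×1 + 0
Back-substitute:
1 = 161 − 40·4
326⁻¹ ≡ 121 (mod 161), so k ≡ 121·76 ≡ 19 (mod 161).
x = 228 + 326·19 = 6422.

6422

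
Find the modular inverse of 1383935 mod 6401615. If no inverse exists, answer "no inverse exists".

no inverse exists

Euclidean algorithm on 6401615, 1383935:
6401615 = 4*1383935 + 865875
1383935 = 1*865875 + 518060
865875 = 1*518060 + 347815
518060 = 1*347815 + 170245
347815 = 2*170245 + 7325
170245 = 23*7325 + 1770
7325 = 4*1770 + 245
1770 = 7*245 + 55
245 = 4*55 + 25
55 = 2*25 + 5
25 = 5*5 + 0
The gcd is 5, not 1, hence no inverse exists.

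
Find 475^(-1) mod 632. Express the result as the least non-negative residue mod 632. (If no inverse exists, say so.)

Apply the Euclidean algorithm to 632 and 475:
632 = 1*475 + 157
475 = 3*157 + 4
157 = 39*4 + 1
4 = 4*1 + 0
The gcd is 1. Working backward:
1 = 157 − 39·4
1 = −39·475 + 118·157
1 = 118·632 − 157·475
Thus 475·(-157) ≡ 1 (mod 632); reducing, -157 mod 632 = 475.

475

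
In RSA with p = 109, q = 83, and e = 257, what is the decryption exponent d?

3377

φ(n) = (p−1)(q−1) = 108·82 = 8856.
Need d with 257·d ≡ 1 (mod 8856). Apply the extended Euclidean algorithm:
8856 = 34×257 + 118
257 = 2×118 + 21
118 = 5×21 + 13
21 = 1×13 + 8
13 = 1×8 + 5
8 = 1×5 + 3
5 = 1×3 + 2
3 = 1×2 + 1
2 = 2×1 + 0
Back-substitute:
1 = 3 − 2
1 = −5 + 2·3
1 = 2·8 − 3·5
1 = −3·13 + 5·8
1 = 5·21 − 8·13
1 = −8·118 + 45·21
1 = 45·257 − 98·118
1 = −98·8856 + 3377·257
So 257·3377 ≡ 1 (mod 8856), hence d = 3377.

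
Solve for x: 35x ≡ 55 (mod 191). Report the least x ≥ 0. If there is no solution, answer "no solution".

138

First find gcd(35, 191):
191 = 5×35 + 16
35 = 2×16 + 3
16 = 5×3 + 1
3 = 3×1 + 0
gcd = 1, so a unique solution mod 191 exists.
Back-substitute for the Bézout coefficients:
1 = 16 − 5·3
1 = −5·35 + 11·16
1 = 11·191 − 60·35
So 35·(-60) ≡ 1 (mod 191), giving 35⁻¹ ≡ 131.
x ≡ 35⁻¹·55 ≡ 131·55 ≡ 138 (mod 191).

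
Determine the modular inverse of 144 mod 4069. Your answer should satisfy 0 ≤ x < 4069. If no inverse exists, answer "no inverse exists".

989

Extended Euclidean algorithm:
4069 = 28×144 + 37
144 = 3×37 + 33
37 = 1×33 + 4
33 = 8×4 + 1
4 = 4×1 + 0
Since gcd(144, 4069) = 1, back-substitute to write 1 as a combination:
1 = 33 − 8·4
1 = −8·37 + 9·33
1 = 9·144 − 35·37
1 = −35·4069 + 989·144
So 144·989 ≡ 1 (mod 4069).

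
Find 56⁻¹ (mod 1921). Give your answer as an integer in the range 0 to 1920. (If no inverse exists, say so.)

Apply the Euclidean algorithm to 1921 and 56:
1921 = 34·56 + 17
56 = 3·17 + 5
17 = 3·5 + 2
5 = 2·2 + 1
2 = 2·1 + 0
gcd = 1, so the inverse exists. Back-substitute:
1 = 5 − 2·2
1 = −2·17 + 7·5
1 = 7·56 − 23·17
1 = −23·1921 + 789·56
So 56·789 ≡ 1 (mod 1921).

789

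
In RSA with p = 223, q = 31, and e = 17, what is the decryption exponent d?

5093

φ(n) = (p−1)(q−1) = 222·30 = 6660.
Need d with 17·d ≡ 1 (mod 6660). Apply the extended Euclidean algorithm:
6660 = 391×17 + 13
17 = 1×13 + 4
13 = 3×4 + 1
4 = 4×1 + 0
Back-substitute:
1 = 13 − 3·4
1 = −3·17 + 4·13
1 = 4·6660 − 1567·17
So 17·(-1567) ≡ 1 (mod 6660), hence d ≡ -1567 ≡ 5093 (mod 6660).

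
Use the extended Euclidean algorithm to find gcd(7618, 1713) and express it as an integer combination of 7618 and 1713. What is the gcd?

Repeated division:
7618 = 4·1713 + 766
1713 = 2·766 + 181
766 = 4·181 + 42
181 = 4·42 + 13
42 = 3·13 + 3
13 = 4·3 + 1
3 = 3·1 + 0
gcd(7618, 1713) = 1.
Back-substituting:
1 = 13 − 4·3
1 = −4·42 + 13·13
1 = 13·181 − 56·42
1 = −56·766 + 237·181
1 = 237·1713 − 530·766
1 = −530·7618 + 2357·1713
So 1 = (-530)·7618 + (2357)·1713.

1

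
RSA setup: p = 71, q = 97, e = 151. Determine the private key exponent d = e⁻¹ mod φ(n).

6631

φ(n) = (p−1)(q−1) = 70·96 = 6720.
Need d with 151·d ≡ 1 (mod 6720). Apply the extended Euclidean algorithm:
6720 = 44*151 + 76
151 = 1*76 + 75
76 = 1*75 + 1
75 = 75*1 + 0
Back-substitute:
1 = 76 − 75
1 = −151 + 2·76
1 = 2·6720 − 89·151
So 151·(-89) ≡ 1 (mod 6720), hence d ≡ -89 ≡ 6631 (mod 6720).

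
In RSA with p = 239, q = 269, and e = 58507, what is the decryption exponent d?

56435

φ(n) = (p−1)(q−1) = 238·268 = 63784.
Need d with 58507·d ≡ 1 (mod 63784). Apply the extended Euclidean algorithm:
63784 = 1·58507 + 5277
58507 = 11·5277 + 460
5277 = 11·460 + 217
460 = 2·217 + 26
217 = 8·26 + 9
26 = 2·9 + 8
9 = 1·8 + 1
8 = 8·1 + 0
Back-substitute:
1 = 9 − 8
1 = −26 + 3·9
1 = 3·217 − 25·26
1 = −25·460 + 53·217
1 = 53·5277 − 608·460
1 = −608·58507 + 6741·5277
1 = 6741·63784 − 7349·58507
So 58507·(-7349) ≡ 1 (mod 63784), hence d ≡ -7349 ≡ 56435 (mod 63784).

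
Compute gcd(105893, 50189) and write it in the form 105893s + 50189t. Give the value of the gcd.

Repeated division:
105893 = 2*50189 + 5515
50189 = 9*5515 + 554
5515 = 9*554 + 529
554 = 1*529 + 25
529 = 21*25 + 4
25 = 6*4 + 1
4 = 4*1 + 0
gcd(105893, 50189) = 1.
Back-substituting:
1 = 25 − 6·4
1 = −6·529 + 127·25
1 = 127·554 − 133·529
1 = −133·5515 + 1324·554
1 = 1324·50189 − 12049·5515
1 = −12049·105893 + 25422·50189
So 1 = (-12049)·105893 + (25422)·50189.

1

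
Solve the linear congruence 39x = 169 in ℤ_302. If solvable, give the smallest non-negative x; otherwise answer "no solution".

First find gcd(39, 302):
302 = 7*39 + 29
39 = 1*29 + 10
29 = 2*10 + 9
10 = 1*9 + 1
9 = 9*1 + 0
gcd = 1, so a unique solution mod 302 exists.
Back-substitute for the Bézout coefficients:
1 = 10 − 9
1 = −29 + 3·10
1 = 3·39 − 4·29
1 = −4·302 + 31·39
So 39·(31) ≡ 1 (mod 302), giving 39⁻¹ ≡ 31.
x ≡ 39⁻¹·169 ≡ 31·169 ≡ 105 (mod 302).

105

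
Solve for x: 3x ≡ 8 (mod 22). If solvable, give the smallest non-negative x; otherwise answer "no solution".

First find gcd(3, 22):
22 = 7×3 + 1
3 = 3×1 + 0
gcd = 1, so a unique solution mod 22 exists.
Back-substitute for the Bézout coefficients:
1 = 22 − 7·3
So 3·(-7) ≡ 1 (mod 22), giving 3⁻¹ ≡ 15.
x ≡ 3⁻¹·8 ≡ 15·8 ≡ 10 (mod 22).

10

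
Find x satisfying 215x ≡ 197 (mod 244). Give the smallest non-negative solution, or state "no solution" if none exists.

First find gcd(215, 244):
244 = 1·215 + 29
215 = 7·29 + 12
29 = 2·12 + 5
12 = 2·5 + 2
5 = 2·2 + 1
2 = 2·1 + 0
gcd = 1, so a unique solution mod 244 exists.
Back-substitute for the Bézout coefficients:
1 = 5 − 2·2
1 = −2·12 + 5·5
1 = 5·29 − 12·12
1 = −12·215 + 89·29
1 = 89·244 − 101·215
So 215·(-101) ≡ 1 (mod 244), giving 215⁻¹ ≡ 143.
x ≡ 215⁻¹·197 ≡ 143·197 ≡ 111 (mod 244).

111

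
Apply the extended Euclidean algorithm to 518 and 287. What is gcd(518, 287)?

Euclidean algorithm:
518 = 1·287 + 231
287 = 1·231 + 56
231 = 4·56 + 7
56 = 8·7 + 0
gcd(518, 287) = 7.
Express as a combination:
7 = 231 − 4·56
7 = −4·287 + 5·231
7 = 5·518 − 9·287
So 7 = (5)·518 + (-9)·287.

7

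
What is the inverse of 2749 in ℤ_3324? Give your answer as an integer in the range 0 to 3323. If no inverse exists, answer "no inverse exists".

1873

Run Euclid on (3324, 2749):
3324 = 1×2749 + 575
2749 = 4×575 + 449
575 = 1×449 + 126
449 = 3×126 + 71
126 = 1×71 + 55
71 = 1×55 + 16
55 = 3×16 + 7
16 = 2×7 + 2
7 = 3×2 + 1
2 = 2×1 + 0
Since gcd(2749, 3324) = 1, back-substitute to write 1 as a combination:
1 = 7 − 3·2
1 = −3·16 + 7·7
1 = 7·55 − 24·16
1 = −24·71 + 31·55
1 = 31·126 − 55·71
1 = −55·449 + 196·126
1 = 196·575 − 251·449
1 = −251·2749 + 1200·575
1 = 1200·3324 − 1451·2749
So 2749·(-1451) ≡ 1 (mod 3324), and -1451 ≡ 1873 (mod 3324).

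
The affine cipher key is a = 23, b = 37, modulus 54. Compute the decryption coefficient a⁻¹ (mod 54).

47

Extended Euclidean algorithm:
54 = 2·23 + 8
23 = 2·8 + 7
8 = 1·7 + 1
7 = 7·1 + 0
gcd = 1, so the inverse exists. Back-substitute:
1 = 8 − 7
1 = −23 + 3·8
1 = 3·54 − 7·23
Hence 23⁻¹ ≡ -7 ≡ 47 (mod 54).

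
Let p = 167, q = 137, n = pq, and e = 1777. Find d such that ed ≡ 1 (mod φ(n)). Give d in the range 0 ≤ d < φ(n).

22017

φ(n) = (p−1)(q−1) = 166·136 = 22576.
Need d with 1777·d ≡ 1 (mod 22576). Apply the extended Euclidean algorithm:
22576 = 12·1777 + 1252
1777 = 1·1252 + 525
1252 = 2·525 + 202
525 = 2·202 + 121
202 = 1·121 + 81
121 = 1·81 + 40
81 = 2·40 + 1
40 = 40·1 + 0
Back-substitute:
1 = 81 − 2·40
1 = −2·121 + 3·81
1 = 3·202 − 5·121
1 = −5·525 + 13·202
1 = 13·1252 − 31·525
1 = −31·1777 + 44·1252
1 = 44·22576 − 559·1777
So 1777·(-559) ≡ 1 (mod 22576), hence d ≡ -559 ≡ 22017 (mod 22576).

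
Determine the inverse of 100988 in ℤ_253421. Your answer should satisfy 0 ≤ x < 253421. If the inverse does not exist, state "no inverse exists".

Extended Euclidean algorithm:
253421 = 2·100988 + 51445
100988 = 1·51445 + 49543
51445 = 1·49543 + 1902
49543 = 26·1902 + 91
1902 = 20·91 + 82
91 = 1·82 + 9
82 = 9·9 + 1
9 = 9·1 + 0
gcd = 1, so the inverse exists. Back-substitute:
1 = 82 − 9·9
1 = −9·91 + 10·82
1 = 10·1902 − 209·91
1 = −209·49543 + 5444·1902
1 = 5444·51445 − 5653·49543
1 = −5653·100988 + 11097·51445
1 = 11097·253421 − 27847·100988
So 100988·(-27847) ≡ 1 (mod 253421), and -27847 ≡ 225574 (mod 253421).

225574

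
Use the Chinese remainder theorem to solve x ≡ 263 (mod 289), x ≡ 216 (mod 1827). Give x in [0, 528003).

449658

Write x = 263 + 289·k. Then 289·k ≡ 216 − 263 ≡ 1780 (mod 1827).
Need 289⁻¹ mod 1827. Extended Euclid on (1827, 289):
1827 = 6×289 + 93
289 = 3×93 + 10
93 = 9×10 + 3
10 = 3×3 + 1
3 = 3×1 + 0
Back-substitute:
1 = 10 − 3·3
1 = −3·93 + 28·10
1 = 28·289 − 87·93
1 = −87·1827 + 550·289
289⁻¹ ≡ 550 (mod 1827), so k ≡ 550·1780 ≡ 1555 (mod 1827).
x = 263 + 289·1555 = 449658.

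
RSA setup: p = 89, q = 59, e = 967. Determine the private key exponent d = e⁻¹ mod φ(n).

φ(n) = (p−1)(q−1) = 88·58 = 5104.
Need d with 967·d ≡ 1 (mod 5104). Apply the extended Euclidean algorithm:
5104 = 5×967 + 269
967 = 3×269 + 160
269 = 1×160 + 109
160 = 1×109 + 51
109 = 2×51 + 7
51 = 7×7 + 2
7 = 3×2 + 1
2 = 2×1 + 0
Back-substitute:
1 = 7 − 3·2
1 = −3·51 + 22·7
1 = 22·109 − 47·51
1 = −47·160 + 69·109
1 = 69·269 − 116·160
1 = −116·967 + 417·269
1 = 417·5104 − 2201·967
So 967·(-2201) ≡ 1 (mod 5104), hence d ≡ -2201 ≡ 2903 (mod 5104).

2903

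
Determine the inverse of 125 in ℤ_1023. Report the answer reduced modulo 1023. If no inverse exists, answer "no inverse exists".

311

Extended Euclidean algorithm:
1023 = 8·125 + 23
125 = 5·23 + 10
23 = 2·10 + 3
10 = 3·3 + 1
3 = 3·1 + 0
Since gcd(125, 1023) = 1, back-substitute to write 1 as a combination:
1 = 10 − 3·3
1 = −3·23 + 7·10
1 = 7·125 − 38·23
1 = −38·1023 + 311·125
So 125·311 ≡ 1 (mod 1023).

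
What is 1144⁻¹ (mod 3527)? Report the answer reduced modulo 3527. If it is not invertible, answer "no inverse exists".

Extended Euclidean algorithm:
3527 = 3·1144 + 95
1144 = 12·95 + 4
95 = 23·4 + 3
4 = 1·3 + 1
3 = 3·1 + 0
The gcd is 1. Working backward:
1 = 4 − 3
1 = −95 + 24·4
1 = 24·1144 − 289·95
1 = −289·3527 + 891·1144
So 1144·891 ≡ 1 (mod 3527).

891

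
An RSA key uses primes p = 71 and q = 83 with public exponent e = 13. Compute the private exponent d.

φ(n) = (p−1)(q−1) = 70·82 = 5740.
Need d with 13·d ≡ 1 (mod 5740). Apply the extended Euclidean algorithm:
5740 = 441×13 + 7
13 = 1×7 + 6
7 = 1×6 + 1
6 = 6×1 + 0
Back-substitute:
1 = 7 − 6
1 = −13 + 2·7
1 = 2·5740 − 883·13
So 13·(-883) ≡ 1 (mod 5740), hence d ≡ -883 ≡ 4857 (mod 5740).

4857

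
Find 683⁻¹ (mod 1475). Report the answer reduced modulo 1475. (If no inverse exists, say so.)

1272

gcd(1475, 683) by repeated division:
1475 = 2*683 + 109
683 = 6*109 + 29
109 = 3*29 + 22
29 = 1*22 + 7
22 = 3*7 + 1
7 = 7*1 + 0
gcd = 1, so the inverse exists. Back-substitute:
1 = 22 − 3·7
1 = −3·29 + 4·22
1 = 4·109 − 15·29
1 = −15·683 + 94·109
1 = 94·1475 − 203·683
Thus 683·(-203) ≡ 1 (mod 1475); reducing, -203 mod 1475 = 1272.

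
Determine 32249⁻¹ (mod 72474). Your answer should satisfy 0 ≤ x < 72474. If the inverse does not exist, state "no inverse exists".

51257

Apply the Euclidean algorithm to 72474 and 32249:
72474 = 2*32249 + 7976
32249 = 4*7976 + 345
7976 = 23*345 + 41
345 = 8*41 + 17
41 = 2*17 + 7
17 = 2*7 + 3
7 = 2*3 + 1
3 = 3*1 + 0
gcd = 1, so the inverse exists. Back-substitute:
1 = 7 − 2·3
1 = −2·17 + 5·7
1 = 5·41 − 12·17
1 = −12·345 + 101·41
1 = 101·7976 − 2335·345
1 = −2335·32249 + 9441·7976
1 = 9441·72474 − 21217·32249
So 32249·(-21217) ≡ 1 (mod 72474), and -21217 ≡ 51257 (mod 72474).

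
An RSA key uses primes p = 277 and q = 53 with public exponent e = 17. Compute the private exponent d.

φ(n) = (p−1)(q−1) = 276·52 = 14352.
Need d with 17·d ≡ 1 (mod 14352). Apply the extended Euclidean algorithm:
14352 = 844*17 + 4
17 = 4*4 + 1
4 = 4*1 + 0
Back-substitute:
1 = 17 − 4·4
1 = −4·14352 + 3377·17
So 17·3377 ≡ 1 (mod 14352), hence d = 3377.

3377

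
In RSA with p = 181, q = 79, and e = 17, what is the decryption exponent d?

7433

φ(n) = (p−1)(q−1) = 180·78 = 14040.
Need d with 17·d ≡ 1 (mod 14040). Apply the extended Euclidean algorithm:
14040 = 825·17 + 15
17 = 1·15 + 2
15 = 7·2 + 1
2 = 2·1 + 0
Back-substitute:
1 = 15 − 7·2
1 = −7·17 + 8·15
1 = 8·14040 − 6607·17
So 17·(-6607) ≡ 1 (mod 14040), hence d ≡ -6607 ≡ 7433 (mod 14040).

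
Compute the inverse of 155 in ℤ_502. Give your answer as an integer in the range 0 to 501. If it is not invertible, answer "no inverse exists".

Apply the Euclidean algorithm to 502 and 155:
502 = 3×155 + 37
155 = 4×37 + 7
37 = 5×7 + 2
7 = 3×2 + 1
2 = 2×1 + 0
gcd = 1, so the inverse exists. Back-substitute:
1 = 7 − 3·2
1 = −3·37 + 16·7
1 = 16·155 − 67·37
1 = −67·502 + 217·155
So 155·217 ≡ 1 (mod 502).

217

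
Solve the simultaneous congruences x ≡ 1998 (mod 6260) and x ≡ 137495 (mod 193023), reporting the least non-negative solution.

672050558

Write x = 1998 + 6260·k. Then 6260·k ≡ 137495 − 1998 ≡ 135497 (mod 193023).
Need 6260⁻¹ mod 193023. Extended Euclid on (193023, 6260):
193023 = 30×6260 + 5223
6260 = 1×5223 + 1037
5223 = 5×1037 + 38
1037 = 27×38 + 11
38 = 3×11 + 5
11 = 2×5 + 1
5 = 5×1 + 0
Back-substitute:
1 = 11 − 2·5
1 = −2·38 + 7·11
1 = 7·1037 − 191·38
1 = −191·5223 + 962·1037
1 = 962·6260 − 1153·5223
1 = −1153·193023 + 35552·6260
6260⁻¹ ≡ 35552 (mod 193023), so k ≡ 35552·135497 ≡ 107356 (mod 193023).
x = 1998 + 6260·107356 = 672050558.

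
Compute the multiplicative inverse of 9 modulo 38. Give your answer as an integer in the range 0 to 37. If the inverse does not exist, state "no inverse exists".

17

Apply the Euclidean algorithm to 38 and 9:
38 = 4*9 + 2
9 = 4*2 + 1
2 = 2*1 + 0
gcd = 1, so the inverse exists. Back-substitute:
1 = 9 − 4·2
1 = −4·38 + 17·9
So 9·17 ≡ 1 (mod 38).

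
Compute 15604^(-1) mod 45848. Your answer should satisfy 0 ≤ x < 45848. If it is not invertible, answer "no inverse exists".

Euclidean algorithm on 45848, 15604:
45848 = 2×15604 + 14640
15604 = 1×14640 + 964
14640 = 15×964 + 180
964 = 5×180 + 64
180 = 2×64 + 52
64 = 1×52 + 12
52 = 4×12 + 4
12 = 3×4 + 0
gcd(15604, 45848) = 4 ≠ 1, so 15604 has no multiplicative inverse modulo 45848.

no inverse exists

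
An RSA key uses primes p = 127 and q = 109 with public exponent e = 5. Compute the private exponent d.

φ(n) = (p−1)(q−1) = 126·108 = 13608.
Need d with 5·d ≡ 1 (mod 13608). Apply the extended Euclidean algorithm:
13608 = 2721×5 + 3
5 = 1×3 + 2
3 = 1×2 + 1
2 = 2×1 + 0
Back-substitute:
1 = 3 − 2
1 = −5 + 2·3
1 = 2·13608 − 5443·5
So 5·(-5443) ≡ 1 (mod 13608), hence d ≡ -5443 ≡ 8165 (mod 13608).

8165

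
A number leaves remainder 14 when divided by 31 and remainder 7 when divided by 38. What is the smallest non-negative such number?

Write x = 14 + 31·k. Then 31·k ≡ 7 − 14 ≡ 31 (mod 38).
Need 31⁻¹ mod 38. Extended Euclid on (38, 31):
38 = 1·31 + 7
31 = 4·7 + 3
7 = 2·3 + 1
3 = 3·1 + 0
Back-substitute:
1 = 7 − 2·3
1 = −2·31 + 9·7
1 = 9·38 − 11·31
31⁻¹ ≡ 27 (mod 38), so k ≡ 27·31 ≡ 1 (mod 38).
x = 14 + 31·1 = 45.

45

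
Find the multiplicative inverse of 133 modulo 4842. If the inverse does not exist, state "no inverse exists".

Run Euclid on (4842, 133):
4842 = 36·133 + 54
133 = 2·54 + 25
54 = 2·25 + 4
25 = 6·4 + 1
4 = 4·1 + 0
gcd = 1, so the inverse exists. Back-substitute:
1 = 25 − 6·4
1 = −6·54 + 13·25
1 = 13·133 − 32·54
1 = −32·4842 + 1165·133
So 133·1165 ≡ 1 (mod 4842).

1165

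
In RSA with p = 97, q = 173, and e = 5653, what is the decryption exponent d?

φ(n) = (p−1)(q−1) = 96·172 = 16512.
Need d with 5653·d ≡ 1 (mod 16512). Apply the extended Euclidean algorithm:
16512 = 2×5653 + 5206
5653 = 1×5206 + 447
5206 = 11×447 + 289
447 = 1×289 + 158
289 = 1×158 + 131
158 = 1×131 + 27
131 = 4×27 + 23
27 = 1×23 + 4
23 = 5×4 + 3
4 = 1×3 + 1
3 = 3×1 + 0
Back-substitute:
1 = 4 − 3
1 = −23 + 6·4
1 = 6·27 − 7·23
1 = −7·131 + 34·27
1 = 34·158 − 41·131
1 = −41·289 + 75·158
1 = 75·447 − 116·289
1 = −116·5206 + 1351·447
1 = 1351·5653 − 1467·5206
1 = −1467·16512 + 4285·5653
So 5653·4285 ≡ 1 (mod 16512), hence d = 4285.

4285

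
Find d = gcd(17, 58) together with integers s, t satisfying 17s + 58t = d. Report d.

1

Repeated division:
58 = 3·17 + 7
17 = 2·7 + 3
7 = 2·3 + 1
3 = 3·1 + 0
gcd(17, 58) = 1.
Express as a combination:
1 = 7 − 2·3
1 = −2·17 + 5·7
1 = 5·58 − 17·17
So 1 = (5)·58 + (-17)·17.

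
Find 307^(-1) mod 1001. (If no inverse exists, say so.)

gcd(1001, 307) by repeated division:
1001 = 3*307 + 80
307 = 3*80 + 67
80 = 1*67 + 13
67 = 5*13 + 2
13 = 6*2 + 1
2 = 2*1 + 0
Since gcd(307, 1001) = 1, back-substitute to write 1 as a combination:
1 = 13 − 6·2
1 = −6·67 + 31·13
1 = 31·80 − 37·67
1 = −37·307 + 142·80
1 = 142·1001 − 463·307
Hence 307⁻¹ ≡ -463 ≡ 538 (mod 1001).

538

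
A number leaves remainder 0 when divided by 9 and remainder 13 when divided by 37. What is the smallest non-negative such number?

Write x = 0 + 9·k. Then 9·k ≡ 13 − 0 ≡ 13 (mod 37).
Need 9⁻¹ mod 37. Extended Euclid on (37, 9):
37 = 4*9 + 1
9 = 9*1 + 0
Back-substitute:
1 = 37 − 4·9
9⁻¹ ≡ 33 (mod 37), so k ≡ 33·13 ≡ 22 (mod 37).
x = 0 + 9·22 = 198.

198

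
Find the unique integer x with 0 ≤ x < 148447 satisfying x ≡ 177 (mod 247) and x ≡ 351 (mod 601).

20184

Write x = 177 + 247·k. Then 247·k ≡ 351 − 177 ≡ 174 (mod 601).
Need 247⁻¹ mod 601. Extended Euclid on (601, 247):
601 = 2×247 + 107
247 = 2×107 + 33
107 = 3×33 + 8
33 = 4×8 + 1
8 = 8×1 + 0
Back-substitute:
1 = 33 − 4·8
1 = −4·107 + 13·33
1 = 13·247 − 30·107
1 = −30·601 + 73·247
247⁻¹ ≡ 73 (mod 601), so k ≡ 73·174 ≡ 81 (mod 601).
x = 177 + 247·81 = 20184.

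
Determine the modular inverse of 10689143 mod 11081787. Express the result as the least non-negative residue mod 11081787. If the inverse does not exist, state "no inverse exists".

gcd(11081787, 10689143) by repeated division:
11081787 = 1×10689143 + 392644
10689143 = 27×392644 + 87755
392644 = 4×87755 + 41624
87755 = 2×41624 + 4507
41624 = 9×4507 + 1061
4507 = 4×1061 + 263
1061 = 4×263 + 9
263 = 29×9 + 2
9 = 4×2 + 1
2 = 2×1 + 0
Since gcd(10689143, 11081787) = 1, back-substitute to write 1 as a combination:
1 = 9 − 4·2
1 = −4·263 + 117·9
1 = 117·1061 − 472·263
1 = −472·4507 + 2005·1061
1 = 2005·41624 − 18517·4507
1 = −18517·87755 + 39039·41624
1 = 39039·392644 − 174673·87755
1 = −174673·10689143 + 4755210·392644
1 = 4755210·11081787 − 4929883·10689143
Thus 10689143·(-4929883) ≡ 1 (mod 11081787); reducing, -4929883 mod 11081787 = 6151904.

6151904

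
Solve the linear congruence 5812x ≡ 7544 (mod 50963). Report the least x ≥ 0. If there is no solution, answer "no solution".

45633

First find gcd(5812, 50963):
50963 = 8*5812 + 4467
5812 = 1*4467 + 1345
4467 = 3*1345 + 432
1345 = 3*432 + 49
432 = 8*49 + 40
49 = 1*40 + 9
40 = 4*9 + 4
9 = 2*4 + 1
4 = 4*1 + 0
gcd = 1, so a unique solution mod 50963 exists.
Back-substitute for the Bézout coefficients:
1 = 9 − 2·4
1 = −2·40 + 9·9
1 = 9·49 − 11·40
1 = −11·432 + 97·49
1 = 97·1345 − 302·432
1 = −302·4467 + 1003·1345
1 = 1003·5812 − 1305·4467
1 = −1305·50963 + 11443·5812
So 5812·(11443) ≡ 1 (mod 50963), giving 5812⁻¹ ≡ 11443.
x ≡ 5812⁻¹·7544 ≡ 11443·7544 ≡ 45633 (mod 50963).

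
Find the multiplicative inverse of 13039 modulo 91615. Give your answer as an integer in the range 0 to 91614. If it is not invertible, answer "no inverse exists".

gcd(91615, 13039) by repeated division:
91615 = 7·13039 + 342
13039 = 38·342 + 43
342 = 7·43 + 41
43 = 1·41 + 2
41 = 20·2 + 1
2 = 2·1 + 0
Since gcd(13039, 91615) = 1, back-substitute to write 1 as a combination:
1 = 41 − 20·2
1 = −20·43 + 21·41
1 = 21·342 − 167·43
1 = −167·13039 + 6367·342
1 = 6367·91615 − 44736·13039
Thus 13039·(-44736) ≡ 1 (mod 91615); reducing, -44736 mod 91615 = 46879.

46879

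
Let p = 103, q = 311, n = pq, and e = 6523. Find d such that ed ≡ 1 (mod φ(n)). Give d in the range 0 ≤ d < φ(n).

φ(n) = (p−1)(q−1) = 102·310 = 31620.
Need d with 6523·d ≡ 1 (mod 31620). Apply the extended Euclidean algorithm:
31620 = 4*6523 + 5528
6523 = 1*5528 + 995
5528 = 5*995 + 553
995 = 1*553 + 442
553 = 1*442 + 111
442 = 3*111 + 109
111 = 1*109 + 2
109 = 54*2 + 1
2 = 2*1 + 0
Back-substitute:
1 = 109 − 54·2
1 = −54·111 + 55·109
1 = 55·442 − 219·111
1 = −219·553 + 274·442
1 = 274·995 − 493·553
1 = −493·5528 + 2739·995
1 = 2739·6523 − 3232·5528
1 = −3232·31620 + 15667·6523
So 6523·15667 ≡ 1 (mod 31620), hence d = 15667.

15667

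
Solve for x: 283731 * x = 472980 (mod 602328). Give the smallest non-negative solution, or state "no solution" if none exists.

First find gcd(283731, 602328):
602328 = 2*283731 + 34866
283731 = 8*34866 + 4803
34866 = 7*4803 + 1245
4803 = 3*1245 + 1068
1245 = 1*1068 + 177
1068 = 6*177 + 6
177 = 29*6 + 3
6 = 2*3 + 0
gcd = 3 and 3 | 472980, so solutions exist. Divide through by 3: 94577x ≡ 157660 (mod 200776).
Now find 94577⁻¹ mod 200776:
200776 = 2·94577 + 11622
94577 = 8·11622 + 1601
11622 = 7·1601 + 415
1601 = 3·415 + 356
415 = 1·356 + 59
356 = 6·59 + 2
59 = 29·2 + 1
2 = 2·1 + 0
Back-substitute:
1 = 59 − 29·2
1 = −29·356 + 175·59
1 = 175·415 − 204·356
1 = −204·1601 + 787·415
1 = 787·11622 − 5713·1601
1 = −5713·94577 + 46491·11622
1 = 46491·200776 − 98695·94577
So 94577·(-98695) ≡ 1 (mod 200776), i.e. 94577⁻¹ ≡ 102081.
Then x ≡ 102081·157660 ≡ 87076 (mod 200776); the smallest non-negative solution is x = 87076.

87076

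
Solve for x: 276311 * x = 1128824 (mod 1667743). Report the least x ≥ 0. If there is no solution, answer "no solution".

no solution

gcd(276311, 1667743):
1667743 = 6·276311 + 9877
276311 = 27·9877 + 9632
9877 = 1·9632 + 245
9632 = 39·245 + 77
245 = 3·77 + 14
77 = 5·14 + 7
14 = 2·7 + 0
gcd = 7, but 7 ∤ 1128824, so the congruence has no solution.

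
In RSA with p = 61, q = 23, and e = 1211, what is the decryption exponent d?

φ(n) = (p−1)(q−1) = 60·22 = 1320.
Need d with 1211·d ≡ 1 (mod 1320). Apply the extended Euclidean algorithm:
1320 = 1*1211 + 109
1211 = 11*109 + 12
109 = 9*12 + 1
12 = 12*1 + 0
Back-substitute:
1 = 109 − 9·12
1 = −9·1211 + 100·109
1 = 100·1320 − 109·1211
So 1211·(-109) ≡ 1 (mod 1320), hence d ≡ -109 ≡ 1211 (mod 1320).

1211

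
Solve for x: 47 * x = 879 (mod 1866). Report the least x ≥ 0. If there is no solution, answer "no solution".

1845

First find gcd(47, 1866):
1866 = 39×47 + 33
47 = 1×33 + 14
33 = 2×14 + 5
14 = 2×5 + 4
5 = 1×4 + 1
4 = 4×1 + 0
gcd = 1, so a unique solution mod 1866 exists.
Back-substitute for the Bézout coefficients:
1 = 5 − 4
1 = −14 + 3·5
1 = 3·33 − 7·14
1 = −7·47 + 10·33
1 = 10·1866 − 397·47
So 47·(-397) ≡ 1 (mod 1866), giving 47⁻¹ ≡ 1469.
x ≡ 47⁻¹·879 ≡ 1469·879 ≡ 1845 (mod 1866).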